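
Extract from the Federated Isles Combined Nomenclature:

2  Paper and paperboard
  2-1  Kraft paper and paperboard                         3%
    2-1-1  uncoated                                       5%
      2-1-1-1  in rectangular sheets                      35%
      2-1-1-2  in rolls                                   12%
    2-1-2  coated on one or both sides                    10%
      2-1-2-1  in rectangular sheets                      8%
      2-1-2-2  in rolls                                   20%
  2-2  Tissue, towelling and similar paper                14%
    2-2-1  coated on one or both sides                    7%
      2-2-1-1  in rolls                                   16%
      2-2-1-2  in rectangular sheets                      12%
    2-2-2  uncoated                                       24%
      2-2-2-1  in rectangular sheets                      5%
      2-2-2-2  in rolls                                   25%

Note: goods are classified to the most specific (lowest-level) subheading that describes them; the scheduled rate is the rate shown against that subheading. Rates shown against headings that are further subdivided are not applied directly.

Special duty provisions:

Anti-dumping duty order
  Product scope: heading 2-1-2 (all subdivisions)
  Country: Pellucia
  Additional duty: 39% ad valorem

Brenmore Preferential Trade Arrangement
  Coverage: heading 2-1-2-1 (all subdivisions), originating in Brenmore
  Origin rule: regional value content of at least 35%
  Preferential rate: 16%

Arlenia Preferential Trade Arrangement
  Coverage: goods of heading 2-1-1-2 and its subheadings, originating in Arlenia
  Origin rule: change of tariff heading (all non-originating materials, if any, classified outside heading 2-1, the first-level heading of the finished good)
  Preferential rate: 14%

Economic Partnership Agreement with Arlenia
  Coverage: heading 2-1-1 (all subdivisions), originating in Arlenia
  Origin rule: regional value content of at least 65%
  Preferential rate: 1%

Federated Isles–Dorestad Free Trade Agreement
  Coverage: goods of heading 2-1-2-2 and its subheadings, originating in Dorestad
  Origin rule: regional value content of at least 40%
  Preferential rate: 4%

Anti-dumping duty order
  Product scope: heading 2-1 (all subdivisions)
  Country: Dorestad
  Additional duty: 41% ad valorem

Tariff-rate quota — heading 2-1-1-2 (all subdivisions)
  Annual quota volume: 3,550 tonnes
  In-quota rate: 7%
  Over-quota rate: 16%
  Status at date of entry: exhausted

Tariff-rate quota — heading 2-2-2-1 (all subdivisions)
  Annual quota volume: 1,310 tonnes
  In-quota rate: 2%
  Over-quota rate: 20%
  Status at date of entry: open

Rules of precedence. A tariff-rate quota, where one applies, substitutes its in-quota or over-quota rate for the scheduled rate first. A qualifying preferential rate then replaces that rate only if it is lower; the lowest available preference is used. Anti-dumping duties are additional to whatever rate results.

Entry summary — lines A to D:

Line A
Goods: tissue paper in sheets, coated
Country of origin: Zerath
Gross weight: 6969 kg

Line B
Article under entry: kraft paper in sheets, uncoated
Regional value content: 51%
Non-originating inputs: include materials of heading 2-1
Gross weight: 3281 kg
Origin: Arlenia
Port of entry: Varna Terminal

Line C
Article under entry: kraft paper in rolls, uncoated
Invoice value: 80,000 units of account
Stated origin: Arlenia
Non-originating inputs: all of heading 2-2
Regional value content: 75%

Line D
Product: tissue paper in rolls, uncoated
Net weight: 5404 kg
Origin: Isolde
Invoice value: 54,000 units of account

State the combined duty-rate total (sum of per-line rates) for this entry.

Line A: tissue paper → 2-2; coated → 2-2-1; in sheets → 2-2-1-2. Scheduled 12%. No special measure applies. → 12%.
Line B: kraft paper → 2-1; uncoated → 2-1-1; in sheets → 2-1-1-1. Scheduled 35%. Arlenia agreement on 2-1-1-2: 2-1-1-1 not covered; Arlenia agreement on 2-1-1: RVC < 65%. → 35%.
Line C: kraft paper → 2-1; uncoated → 2-1-1; in rolls → 2-1-1-2. Scheduled 12%. quota on 2-1-1-2 exhausted → over-quota 16%; Arlenia agreement on 2-1-1-2: CTH met → 14% available; Arlenia agreement on 2-1-1: RVC ≥ 65% → 1% available; preferential 1%. → 1%.
Line D: tissue paper → 2-2; uncoated → 2-2-2; in rolls → 2-2-2-2. Scheduled 25%. No special measure applies. → 25%.
Sum: 12% + 35% + 1% + 25% = 73%.

73%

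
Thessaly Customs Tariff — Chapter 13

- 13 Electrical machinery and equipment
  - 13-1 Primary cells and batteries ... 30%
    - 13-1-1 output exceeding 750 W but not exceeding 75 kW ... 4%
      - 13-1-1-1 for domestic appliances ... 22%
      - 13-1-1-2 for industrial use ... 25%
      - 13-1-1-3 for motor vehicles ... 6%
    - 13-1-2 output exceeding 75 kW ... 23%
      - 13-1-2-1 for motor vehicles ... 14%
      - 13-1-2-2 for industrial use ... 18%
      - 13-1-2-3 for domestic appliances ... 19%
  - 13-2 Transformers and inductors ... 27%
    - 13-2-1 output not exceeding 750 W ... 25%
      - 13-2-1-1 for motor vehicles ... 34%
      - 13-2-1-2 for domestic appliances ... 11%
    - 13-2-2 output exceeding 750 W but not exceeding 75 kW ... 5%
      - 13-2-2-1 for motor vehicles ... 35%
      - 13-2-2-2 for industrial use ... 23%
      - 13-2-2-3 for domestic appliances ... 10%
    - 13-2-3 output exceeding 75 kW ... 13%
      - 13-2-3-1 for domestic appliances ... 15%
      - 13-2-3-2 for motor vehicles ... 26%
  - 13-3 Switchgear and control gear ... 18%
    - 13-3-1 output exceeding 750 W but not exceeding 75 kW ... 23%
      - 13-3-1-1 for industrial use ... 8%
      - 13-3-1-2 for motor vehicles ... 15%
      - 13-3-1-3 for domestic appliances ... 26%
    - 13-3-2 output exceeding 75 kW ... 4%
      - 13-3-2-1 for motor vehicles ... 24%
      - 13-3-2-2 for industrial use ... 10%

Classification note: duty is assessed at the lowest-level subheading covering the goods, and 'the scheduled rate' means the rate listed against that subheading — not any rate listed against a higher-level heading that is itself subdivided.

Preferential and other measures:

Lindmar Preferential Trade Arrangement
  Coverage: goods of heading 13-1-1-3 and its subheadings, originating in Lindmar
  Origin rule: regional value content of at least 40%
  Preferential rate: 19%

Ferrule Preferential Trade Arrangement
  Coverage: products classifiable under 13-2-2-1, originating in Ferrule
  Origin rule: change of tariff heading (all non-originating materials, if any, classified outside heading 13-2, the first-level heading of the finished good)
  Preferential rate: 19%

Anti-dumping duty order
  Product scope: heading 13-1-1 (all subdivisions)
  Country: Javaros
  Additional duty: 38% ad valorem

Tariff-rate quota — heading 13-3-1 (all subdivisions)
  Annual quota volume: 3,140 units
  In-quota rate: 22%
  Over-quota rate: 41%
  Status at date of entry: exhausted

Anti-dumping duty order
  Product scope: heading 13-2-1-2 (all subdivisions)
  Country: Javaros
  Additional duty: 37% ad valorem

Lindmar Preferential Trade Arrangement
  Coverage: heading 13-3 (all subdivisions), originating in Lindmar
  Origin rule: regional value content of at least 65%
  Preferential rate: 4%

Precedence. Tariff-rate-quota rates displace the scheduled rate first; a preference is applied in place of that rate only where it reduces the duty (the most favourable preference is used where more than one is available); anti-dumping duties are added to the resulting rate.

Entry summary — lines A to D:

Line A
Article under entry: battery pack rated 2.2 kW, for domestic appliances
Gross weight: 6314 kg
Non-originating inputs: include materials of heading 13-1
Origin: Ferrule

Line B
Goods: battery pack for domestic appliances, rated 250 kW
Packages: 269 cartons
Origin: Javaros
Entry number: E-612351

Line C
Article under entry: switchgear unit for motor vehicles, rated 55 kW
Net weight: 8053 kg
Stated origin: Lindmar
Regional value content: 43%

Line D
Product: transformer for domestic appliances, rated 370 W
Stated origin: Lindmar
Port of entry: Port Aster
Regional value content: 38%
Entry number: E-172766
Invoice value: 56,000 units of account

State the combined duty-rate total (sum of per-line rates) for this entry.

Line A: battery pack → 13-1; rated 2.2 kW → 13-1-1; for domestic appliances → 13-1-1-1. Scheduled 22%. Ferrule agreement on 13-2-2-1: 13-1-1-1 not covered. → 22%.
Line B: battery pack → 13-1; rated 250 kW → 13-1-2; for domestic appliances → 13-1-2-3. Scheduled 19%. No special measure applies. → 19%.
Line C: switchgear unit → 13-3; rated 55 kW → 13-3-1; for motor vehicles → 13-3-1-2. Scheduled 15%. quota on 13-3-1 exhausted → over-quota 41%; Lindmar agreement on 13-1-1-3: 13-3-1-2 not covered; Lindmar agreement on 13-3: RVC < 65%. → 41%.
Line D: transformer → 13-2; rated 370 W → 13-2-1; for domestic appliances → 13-2-1-2. Scheduled 11%. Lindmar agreement on 13-1-1-3: 13-2-1-2 not covered; Lindmar agreement on 13-3: 13-2-1-2 not covered. → 11%.
Sum: 22% + 19% + 41% + 11% = 93%.

93%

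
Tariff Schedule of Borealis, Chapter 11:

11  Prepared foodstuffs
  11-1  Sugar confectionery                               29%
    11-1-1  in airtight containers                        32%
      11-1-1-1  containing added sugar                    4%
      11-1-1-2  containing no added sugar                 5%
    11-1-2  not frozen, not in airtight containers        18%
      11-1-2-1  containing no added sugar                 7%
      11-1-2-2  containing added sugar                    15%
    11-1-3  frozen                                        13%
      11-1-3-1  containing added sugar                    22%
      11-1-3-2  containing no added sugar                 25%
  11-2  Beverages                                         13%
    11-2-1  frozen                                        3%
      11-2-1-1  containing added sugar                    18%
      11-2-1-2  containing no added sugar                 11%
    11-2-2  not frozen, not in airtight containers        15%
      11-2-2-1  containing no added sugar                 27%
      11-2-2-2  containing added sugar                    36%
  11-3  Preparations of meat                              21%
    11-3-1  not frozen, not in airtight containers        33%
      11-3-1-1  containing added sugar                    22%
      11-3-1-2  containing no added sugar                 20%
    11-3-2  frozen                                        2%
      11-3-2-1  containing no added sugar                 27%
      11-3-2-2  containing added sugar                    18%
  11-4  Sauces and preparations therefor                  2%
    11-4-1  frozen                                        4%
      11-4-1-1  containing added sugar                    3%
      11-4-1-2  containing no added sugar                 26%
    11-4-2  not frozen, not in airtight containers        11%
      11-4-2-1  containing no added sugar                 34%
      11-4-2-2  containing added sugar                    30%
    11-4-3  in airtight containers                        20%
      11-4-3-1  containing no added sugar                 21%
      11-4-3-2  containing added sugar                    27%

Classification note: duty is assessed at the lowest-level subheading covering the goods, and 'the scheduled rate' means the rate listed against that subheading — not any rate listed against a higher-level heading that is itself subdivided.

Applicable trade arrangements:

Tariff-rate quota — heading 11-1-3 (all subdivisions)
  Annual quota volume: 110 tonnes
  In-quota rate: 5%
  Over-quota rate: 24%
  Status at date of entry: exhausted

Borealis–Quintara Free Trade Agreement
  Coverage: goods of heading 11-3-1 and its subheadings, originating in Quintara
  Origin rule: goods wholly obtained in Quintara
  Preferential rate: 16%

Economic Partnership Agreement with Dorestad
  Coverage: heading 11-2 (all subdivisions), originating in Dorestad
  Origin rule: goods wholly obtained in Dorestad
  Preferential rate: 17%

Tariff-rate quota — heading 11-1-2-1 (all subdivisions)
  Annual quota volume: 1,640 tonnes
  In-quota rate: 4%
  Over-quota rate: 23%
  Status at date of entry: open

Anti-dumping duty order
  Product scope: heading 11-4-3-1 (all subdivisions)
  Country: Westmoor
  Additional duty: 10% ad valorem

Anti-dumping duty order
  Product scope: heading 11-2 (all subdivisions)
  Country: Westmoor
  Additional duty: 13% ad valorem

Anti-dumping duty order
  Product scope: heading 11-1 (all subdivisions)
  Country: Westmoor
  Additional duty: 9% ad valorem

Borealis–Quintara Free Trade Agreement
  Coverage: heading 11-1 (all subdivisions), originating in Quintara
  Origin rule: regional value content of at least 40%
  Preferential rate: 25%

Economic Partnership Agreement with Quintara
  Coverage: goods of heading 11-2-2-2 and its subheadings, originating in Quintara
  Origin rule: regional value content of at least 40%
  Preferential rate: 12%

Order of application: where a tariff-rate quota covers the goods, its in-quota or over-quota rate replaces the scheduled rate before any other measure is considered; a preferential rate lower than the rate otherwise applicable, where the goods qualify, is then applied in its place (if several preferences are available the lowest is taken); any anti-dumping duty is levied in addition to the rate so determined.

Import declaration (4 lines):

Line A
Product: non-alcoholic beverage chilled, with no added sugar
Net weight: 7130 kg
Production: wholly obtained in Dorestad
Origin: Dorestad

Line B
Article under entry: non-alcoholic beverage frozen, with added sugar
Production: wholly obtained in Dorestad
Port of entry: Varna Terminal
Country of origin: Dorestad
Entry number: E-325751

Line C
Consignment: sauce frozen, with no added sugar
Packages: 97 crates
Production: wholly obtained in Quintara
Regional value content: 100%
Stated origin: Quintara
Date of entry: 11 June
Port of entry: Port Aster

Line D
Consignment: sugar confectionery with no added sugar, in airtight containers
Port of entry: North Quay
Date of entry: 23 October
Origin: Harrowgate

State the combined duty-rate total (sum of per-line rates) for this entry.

Line A: non-alcoholic beverage → 11-2; chilled → 11-2-2; with no added sugar → 11-2-2-1. Scheduled 27%. Dorestad agreement on 11-2: wholly obtained → 17% available; preferential 17%. → 17%.
Line B: non-alcoholic beverage → 11-2; frozen → 11-2-1; with added sugar → 11-2-1-1. Scheduled 18%. Dorestad agreement on 11-2: wholly obtained → 17% available; preferential 17%. → 17%.
Line C: sauce → 11-4; frozen → 11-4-1; with no added sugar → 11-4-1-2. Scheduled 26%. Quintara agreement on 11-3-1: 11-4-1-2 not covered; Quintara agreement on 11-1: 11-4-1-2 not covered; Quintara agreement on 11-2-2-2: 11-4-1-2 not covered. → 26%.
Line D: sugar confectionery → 11-1; in airtight containers → 11-1-1; with no added sugar → 11-1-1-2. Scheduled 5%. No special measure applies. → 5%.
Sum: 17% + 17% + 26% + 5% = 65%.

65%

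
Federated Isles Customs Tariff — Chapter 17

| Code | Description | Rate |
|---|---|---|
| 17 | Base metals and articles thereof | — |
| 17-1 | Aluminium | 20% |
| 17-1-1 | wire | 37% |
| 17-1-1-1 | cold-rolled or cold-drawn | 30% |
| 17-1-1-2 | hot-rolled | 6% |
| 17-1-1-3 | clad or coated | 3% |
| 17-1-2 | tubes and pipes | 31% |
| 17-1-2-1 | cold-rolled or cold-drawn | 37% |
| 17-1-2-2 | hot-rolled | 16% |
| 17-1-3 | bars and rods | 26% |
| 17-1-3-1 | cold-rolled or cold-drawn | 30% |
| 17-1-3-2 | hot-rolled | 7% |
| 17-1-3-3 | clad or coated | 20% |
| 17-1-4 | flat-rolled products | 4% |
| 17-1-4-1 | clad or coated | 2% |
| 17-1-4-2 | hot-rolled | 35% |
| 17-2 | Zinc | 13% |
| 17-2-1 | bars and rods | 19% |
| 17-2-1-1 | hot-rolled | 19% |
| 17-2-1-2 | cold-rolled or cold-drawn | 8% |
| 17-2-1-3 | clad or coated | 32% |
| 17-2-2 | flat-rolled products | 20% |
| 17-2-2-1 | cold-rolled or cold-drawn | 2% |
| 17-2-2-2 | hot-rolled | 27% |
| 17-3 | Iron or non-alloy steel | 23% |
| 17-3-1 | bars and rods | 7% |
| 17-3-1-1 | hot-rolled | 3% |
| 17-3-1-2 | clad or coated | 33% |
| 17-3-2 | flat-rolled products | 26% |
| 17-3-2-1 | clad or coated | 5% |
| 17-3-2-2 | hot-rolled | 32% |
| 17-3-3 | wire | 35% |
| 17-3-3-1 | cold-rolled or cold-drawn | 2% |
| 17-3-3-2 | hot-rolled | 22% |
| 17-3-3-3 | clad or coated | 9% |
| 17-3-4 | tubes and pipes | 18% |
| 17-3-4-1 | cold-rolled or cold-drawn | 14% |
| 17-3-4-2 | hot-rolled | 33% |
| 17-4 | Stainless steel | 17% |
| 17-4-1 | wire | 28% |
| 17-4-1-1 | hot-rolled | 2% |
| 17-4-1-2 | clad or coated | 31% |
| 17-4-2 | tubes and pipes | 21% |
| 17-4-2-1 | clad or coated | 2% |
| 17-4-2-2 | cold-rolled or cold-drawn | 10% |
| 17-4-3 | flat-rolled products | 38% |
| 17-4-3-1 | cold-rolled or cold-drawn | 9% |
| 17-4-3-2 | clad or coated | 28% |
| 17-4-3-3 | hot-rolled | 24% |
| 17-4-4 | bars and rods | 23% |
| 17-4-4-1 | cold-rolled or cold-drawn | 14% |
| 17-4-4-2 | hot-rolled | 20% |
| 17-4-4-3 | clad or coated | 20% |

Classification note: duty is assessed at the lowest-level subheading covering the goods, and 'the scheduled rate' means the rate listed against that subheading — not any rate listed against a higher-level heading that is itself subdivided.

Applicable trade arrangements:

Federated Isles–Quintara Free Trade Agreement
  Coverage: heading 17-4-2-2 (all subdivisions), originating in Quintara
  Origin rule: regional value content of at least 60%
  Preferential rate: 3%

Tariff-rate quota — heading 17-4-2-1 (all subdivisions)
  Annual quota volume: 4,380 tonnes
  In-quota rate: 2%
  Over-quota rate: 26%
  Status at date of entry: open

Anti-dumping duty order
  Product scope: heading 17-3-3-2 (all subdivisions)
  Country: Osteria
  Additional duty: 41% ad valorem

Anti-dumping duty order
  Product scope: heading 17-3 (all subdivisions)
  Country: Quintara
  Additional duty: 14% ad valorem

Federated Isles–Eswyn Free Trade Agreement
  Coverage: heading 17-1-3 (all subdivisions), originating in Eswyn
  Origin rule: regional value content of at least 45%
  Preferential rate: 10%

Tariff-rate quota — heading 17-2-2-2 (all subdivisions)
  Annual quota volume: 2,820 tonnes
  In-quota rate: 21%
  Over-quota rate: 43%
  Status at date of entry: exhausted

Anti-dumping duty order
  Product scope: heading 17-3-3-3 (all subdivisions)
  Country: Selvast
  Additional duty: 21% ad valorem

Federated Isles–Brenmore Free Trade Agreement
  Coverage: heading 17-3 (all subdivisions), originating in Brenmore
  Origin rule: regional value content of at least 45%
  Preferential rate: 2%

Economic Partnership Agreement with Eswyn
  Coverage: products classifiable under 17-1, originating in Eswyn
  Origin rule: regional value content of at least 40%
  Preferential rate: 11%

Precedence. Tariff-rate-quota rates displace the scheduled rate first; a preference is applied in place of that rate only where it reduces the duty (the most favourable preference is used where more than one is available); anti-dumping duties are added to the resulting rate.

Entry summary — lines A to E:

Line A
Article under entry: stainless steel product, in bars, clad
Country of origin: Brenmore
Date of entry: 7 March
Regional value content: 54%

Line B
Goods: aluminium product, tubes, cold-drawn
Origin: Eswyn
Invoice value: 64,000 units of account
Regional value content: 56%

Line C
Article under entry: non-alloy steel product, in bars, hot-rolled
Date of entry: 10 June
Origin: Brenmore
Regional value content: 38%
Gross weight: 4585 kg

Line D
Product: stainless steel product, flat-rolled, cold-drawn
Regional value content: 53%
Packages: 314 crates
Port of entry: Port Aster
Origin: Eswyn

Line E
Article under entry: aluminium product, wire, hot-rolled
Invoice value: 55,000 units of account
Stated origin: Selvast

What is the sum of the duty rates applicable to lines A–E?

Line A: stainless steel → 17-4; in bars → 17-4-4; clad → 17-4-4-3. Scheduled 20%. Brenmore agreement on 17-3: 17-4-4-3 not covered. → 20%.
Line B: aluminium → 17-1; tubes → 17-1-2; cold-drawn → 17-1-2-1. Scheduled 37%. Eswyn agreement on 17-1-3: 17-1-2-1 not covered; Eswyn agreement on 17-1: RVC ≥ 40% → 11% available; preferential 11%. → 11%.
Line C: non-alloy steel → 17-3; in bars → 17-3-1; hot-rolled → 17-3-1-1. Scheduled 3%. Brenmore agreement on 17-3: RVC < 45%. → 3%.
Line D: stainless steel → 17-4; flat-rolled → 17-4-3; cold-drawn → 17-4-3-1. Scheduled 9%. Eswyn agreement on 17-1-3: 17-4-3-1 not covered; Eswyn agreement on 17-1: 17-4-3-1 not covered. → 9%.
Line E: aluminium → 17-1; wire → 17-1-1; hot-rolled → 17-1-1-2. Scheduled 6%. No special measure applies. → 6%.
Sum: 20% + 11% + 3% + 9% + 6% = 49%.

49%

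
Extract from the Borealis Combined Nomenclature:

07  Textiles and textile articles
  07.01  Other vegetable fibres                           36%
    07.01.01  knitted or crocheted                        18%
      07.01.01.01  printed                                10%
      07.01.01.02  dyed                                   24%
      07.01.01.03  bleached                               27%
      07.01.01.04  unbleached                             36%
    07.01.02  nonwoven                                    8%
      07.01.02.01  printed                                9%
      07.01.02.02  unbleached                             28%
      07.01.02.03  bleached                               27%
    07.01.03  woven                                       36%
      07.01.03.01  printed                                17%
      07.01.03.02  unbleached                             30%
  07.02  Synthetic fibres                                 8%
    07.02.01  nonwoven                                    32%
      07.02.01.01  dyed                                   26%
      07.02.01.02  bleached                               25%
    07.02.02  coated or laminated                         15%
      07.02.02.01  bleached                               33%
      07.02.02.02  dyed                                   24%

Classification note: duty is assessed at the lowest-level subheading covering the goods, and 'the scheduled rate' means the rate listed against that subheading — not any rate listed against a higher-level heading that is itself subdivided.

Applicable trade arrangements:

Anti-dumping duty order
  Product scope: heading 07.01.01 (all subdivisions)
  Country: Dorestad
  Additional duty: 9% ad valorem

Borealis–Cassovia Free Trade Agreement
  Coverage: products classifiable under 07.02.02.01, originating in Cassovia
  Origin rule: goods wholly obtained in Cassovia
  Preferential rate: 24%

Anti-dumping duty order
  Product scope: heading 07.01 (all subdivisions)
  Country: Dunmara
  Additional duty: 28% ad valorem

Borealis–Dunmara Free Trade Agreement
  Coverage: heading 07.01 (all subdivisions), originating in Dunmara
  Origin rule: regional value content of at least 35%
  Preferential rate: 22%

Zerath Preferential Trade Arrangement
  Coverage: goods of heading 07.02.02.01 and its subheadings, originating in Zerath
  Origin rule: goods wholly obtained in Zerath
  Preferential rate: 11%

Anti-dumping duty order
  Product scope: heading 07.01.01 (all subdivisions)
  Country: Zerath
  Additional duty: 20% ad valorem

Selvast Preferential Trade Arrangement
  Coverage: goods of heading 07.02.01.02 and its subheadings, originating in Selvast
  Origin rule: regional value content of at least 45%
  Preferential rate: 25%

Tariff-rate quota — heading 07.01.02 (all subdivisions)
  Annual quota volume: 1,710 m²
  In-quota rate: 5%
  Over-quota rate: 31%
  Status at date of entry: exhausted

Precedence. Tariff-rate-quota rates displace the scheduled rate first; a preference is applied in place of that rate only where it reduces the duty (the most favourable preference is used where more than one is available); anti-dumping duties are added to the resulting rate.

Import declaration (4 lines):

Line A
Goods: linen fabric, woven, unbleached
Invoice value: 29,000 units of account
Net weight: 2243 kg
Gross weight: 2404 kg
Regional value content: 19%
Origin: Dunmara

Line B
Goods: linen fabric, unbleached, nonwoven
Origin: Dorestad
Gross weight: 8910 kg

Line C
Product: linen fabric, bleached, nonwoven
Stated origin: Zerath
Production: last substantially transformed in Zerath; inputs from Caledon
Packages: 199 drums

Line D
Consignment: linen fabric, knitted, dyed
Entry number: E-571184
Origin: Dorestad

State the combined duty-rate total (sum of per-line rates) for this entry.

Line A: linen → 07.01; woven → 07.01.03; unbleached → 07.01.03.02. Scheduled 30%. Dunmara agreement on 07.01: RVC < 35%; anti-dumping (Dunmara, 07.01): +28%; total 30% + 28% = 58%. → 58%.
Line B: linen → 07.01; nonwoven → 07.01.02; unbleached → 07.01.02.02. Scheduled 28%. quota on 07.01.02 exhausted → over-quota 31%. → 31%.
Line C: linen → 07.01; nonwoven → 07.01.02; bleached → 07.01.02.03. Scheduled 27%. quota on 07.01.02 exhausted → over-quota 31%; Zerath agreement on 07.02.02.01: 07.01.02.03 not covered. → 31%.
Line D: linen → 07.01; knitted → 07.01.01; dyed → 07.01.01.02. Scheduled 24%. anti-dumping (Dorestad, 07.01.01): +9%; total 24% + 9% = 33%. → 33%.
Sum: 58% + 31% + 31% + 33% = 153%.

153%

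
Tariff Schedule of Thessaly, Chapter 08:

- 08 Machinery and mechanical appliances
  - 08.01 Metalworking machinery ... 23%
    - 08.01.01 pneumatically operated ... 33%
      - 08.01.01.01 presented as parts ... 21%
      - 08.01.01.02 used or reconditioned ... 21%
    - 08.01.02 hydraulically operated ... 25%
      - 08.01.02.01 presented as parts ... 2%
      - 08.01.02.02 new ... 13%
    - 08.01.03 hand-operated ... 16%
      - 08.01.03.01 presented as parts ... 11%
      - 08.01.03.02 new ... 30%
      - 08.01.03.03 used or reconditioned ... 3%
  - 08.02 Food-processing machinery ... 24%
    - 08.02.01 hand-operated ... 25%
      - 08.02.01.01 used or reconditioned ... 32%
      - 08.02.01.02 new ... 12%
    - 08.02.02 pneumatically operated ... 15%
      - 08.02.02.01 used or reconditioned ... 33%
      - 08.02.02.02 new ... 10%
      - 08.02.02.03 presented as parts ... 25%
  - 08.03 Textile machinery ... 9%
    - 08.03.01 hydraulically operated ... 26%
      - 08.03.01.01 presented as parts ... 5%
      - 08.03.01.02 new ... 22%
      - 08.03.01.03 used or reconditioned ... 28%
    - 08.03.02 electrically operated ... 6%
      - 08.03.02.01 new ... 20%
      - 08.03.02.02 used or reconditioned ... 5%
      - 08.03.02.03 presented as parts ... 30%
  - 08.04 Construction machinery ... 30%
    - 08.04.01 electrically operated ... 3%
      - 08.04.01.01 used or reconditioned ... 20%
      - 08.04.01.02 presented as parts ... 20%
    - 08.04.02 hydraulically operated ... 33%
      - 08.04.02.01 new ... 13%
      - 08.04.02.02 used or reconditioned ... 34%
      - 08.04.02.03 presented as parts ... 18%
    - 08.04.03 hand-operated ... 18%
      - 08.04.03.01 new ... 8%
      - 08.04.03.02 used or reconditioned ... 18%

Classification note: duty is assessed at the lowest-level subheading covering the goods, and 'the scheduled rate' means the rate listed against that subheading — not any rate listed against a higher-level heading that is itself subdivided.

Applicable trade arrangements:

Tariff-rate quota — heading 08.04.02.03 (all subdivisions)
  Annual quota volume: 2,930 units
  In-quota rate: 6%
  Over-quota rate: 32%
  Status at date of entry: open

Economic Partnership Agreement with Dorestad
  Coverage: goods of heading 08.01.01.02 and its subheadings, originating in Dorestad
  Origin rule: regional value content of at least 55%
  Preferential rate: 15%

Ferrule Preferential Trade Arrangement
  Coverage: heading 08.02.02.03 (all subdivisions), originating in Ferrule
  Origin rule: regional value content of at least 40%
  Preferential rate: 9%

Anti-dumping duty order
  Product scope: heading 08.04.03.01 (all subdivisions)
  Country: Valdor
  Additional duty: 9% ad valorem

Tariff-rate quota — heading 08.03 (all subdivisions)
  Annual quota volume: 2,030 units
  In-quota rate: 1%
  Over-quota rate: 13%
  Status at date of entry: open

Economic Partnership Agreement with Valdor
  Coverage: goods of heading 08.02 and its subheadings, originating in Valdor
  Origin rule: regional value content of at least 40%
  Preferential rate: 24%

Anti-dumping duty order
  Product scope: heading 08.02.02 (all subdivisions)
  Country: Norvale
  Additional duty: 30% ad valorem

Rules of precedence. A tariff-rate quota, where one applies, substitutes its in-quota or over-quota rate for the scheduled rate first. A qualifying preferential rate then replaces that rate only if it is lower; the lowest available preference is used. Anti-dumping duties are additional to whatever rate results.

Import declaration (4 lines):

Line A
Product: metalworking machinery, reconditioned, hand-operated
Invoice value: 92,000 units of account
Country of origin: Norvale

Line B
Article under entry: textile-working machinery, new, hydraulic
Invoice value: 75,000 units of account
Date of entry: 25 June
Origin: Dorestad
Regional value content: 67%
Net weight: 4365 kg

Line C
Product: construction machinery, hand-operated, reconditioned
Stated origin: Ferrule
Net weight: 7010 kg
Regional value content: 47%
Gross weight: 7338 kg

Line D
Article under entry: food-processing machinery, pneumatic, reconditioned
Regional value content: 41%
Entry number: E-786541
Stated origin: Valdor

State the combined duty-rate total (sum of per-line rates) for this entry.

Line A: metalworking → 08.01; hand-operated → 08.01.03; reconditioned → 08.01.03.03. Scheduled 3%. No special measure applies. → 3%.
Line B: textile-working → 08.03; hydraulic → 08.03.01; new → 08.03.01.02. Scheduled 22%. quota on 08.03 open → in-quota 1%; Dorestad agreement on 08.01.01.02: 08.03.01.02 not covered. → 1%.
Line C: construction → 08.04; hand-operated → 08.04.03; reconditioned → 08.04.03.02. Scheduled 18%. Ferrule agreement on 08.02.02.03: 08.04.03.02 not covered. → 18%.
Line D: food-processing → 08.02; pneumatic → 08.02.02; reconditioned → 08.02.02.01. Scheduled 33%. Valdor agreement on 08.02: RVC ≥ 40% → 24% available; preferential 24%. → 24%.
Sum: 3% + 1% + 18% + 24% = 46%.

46%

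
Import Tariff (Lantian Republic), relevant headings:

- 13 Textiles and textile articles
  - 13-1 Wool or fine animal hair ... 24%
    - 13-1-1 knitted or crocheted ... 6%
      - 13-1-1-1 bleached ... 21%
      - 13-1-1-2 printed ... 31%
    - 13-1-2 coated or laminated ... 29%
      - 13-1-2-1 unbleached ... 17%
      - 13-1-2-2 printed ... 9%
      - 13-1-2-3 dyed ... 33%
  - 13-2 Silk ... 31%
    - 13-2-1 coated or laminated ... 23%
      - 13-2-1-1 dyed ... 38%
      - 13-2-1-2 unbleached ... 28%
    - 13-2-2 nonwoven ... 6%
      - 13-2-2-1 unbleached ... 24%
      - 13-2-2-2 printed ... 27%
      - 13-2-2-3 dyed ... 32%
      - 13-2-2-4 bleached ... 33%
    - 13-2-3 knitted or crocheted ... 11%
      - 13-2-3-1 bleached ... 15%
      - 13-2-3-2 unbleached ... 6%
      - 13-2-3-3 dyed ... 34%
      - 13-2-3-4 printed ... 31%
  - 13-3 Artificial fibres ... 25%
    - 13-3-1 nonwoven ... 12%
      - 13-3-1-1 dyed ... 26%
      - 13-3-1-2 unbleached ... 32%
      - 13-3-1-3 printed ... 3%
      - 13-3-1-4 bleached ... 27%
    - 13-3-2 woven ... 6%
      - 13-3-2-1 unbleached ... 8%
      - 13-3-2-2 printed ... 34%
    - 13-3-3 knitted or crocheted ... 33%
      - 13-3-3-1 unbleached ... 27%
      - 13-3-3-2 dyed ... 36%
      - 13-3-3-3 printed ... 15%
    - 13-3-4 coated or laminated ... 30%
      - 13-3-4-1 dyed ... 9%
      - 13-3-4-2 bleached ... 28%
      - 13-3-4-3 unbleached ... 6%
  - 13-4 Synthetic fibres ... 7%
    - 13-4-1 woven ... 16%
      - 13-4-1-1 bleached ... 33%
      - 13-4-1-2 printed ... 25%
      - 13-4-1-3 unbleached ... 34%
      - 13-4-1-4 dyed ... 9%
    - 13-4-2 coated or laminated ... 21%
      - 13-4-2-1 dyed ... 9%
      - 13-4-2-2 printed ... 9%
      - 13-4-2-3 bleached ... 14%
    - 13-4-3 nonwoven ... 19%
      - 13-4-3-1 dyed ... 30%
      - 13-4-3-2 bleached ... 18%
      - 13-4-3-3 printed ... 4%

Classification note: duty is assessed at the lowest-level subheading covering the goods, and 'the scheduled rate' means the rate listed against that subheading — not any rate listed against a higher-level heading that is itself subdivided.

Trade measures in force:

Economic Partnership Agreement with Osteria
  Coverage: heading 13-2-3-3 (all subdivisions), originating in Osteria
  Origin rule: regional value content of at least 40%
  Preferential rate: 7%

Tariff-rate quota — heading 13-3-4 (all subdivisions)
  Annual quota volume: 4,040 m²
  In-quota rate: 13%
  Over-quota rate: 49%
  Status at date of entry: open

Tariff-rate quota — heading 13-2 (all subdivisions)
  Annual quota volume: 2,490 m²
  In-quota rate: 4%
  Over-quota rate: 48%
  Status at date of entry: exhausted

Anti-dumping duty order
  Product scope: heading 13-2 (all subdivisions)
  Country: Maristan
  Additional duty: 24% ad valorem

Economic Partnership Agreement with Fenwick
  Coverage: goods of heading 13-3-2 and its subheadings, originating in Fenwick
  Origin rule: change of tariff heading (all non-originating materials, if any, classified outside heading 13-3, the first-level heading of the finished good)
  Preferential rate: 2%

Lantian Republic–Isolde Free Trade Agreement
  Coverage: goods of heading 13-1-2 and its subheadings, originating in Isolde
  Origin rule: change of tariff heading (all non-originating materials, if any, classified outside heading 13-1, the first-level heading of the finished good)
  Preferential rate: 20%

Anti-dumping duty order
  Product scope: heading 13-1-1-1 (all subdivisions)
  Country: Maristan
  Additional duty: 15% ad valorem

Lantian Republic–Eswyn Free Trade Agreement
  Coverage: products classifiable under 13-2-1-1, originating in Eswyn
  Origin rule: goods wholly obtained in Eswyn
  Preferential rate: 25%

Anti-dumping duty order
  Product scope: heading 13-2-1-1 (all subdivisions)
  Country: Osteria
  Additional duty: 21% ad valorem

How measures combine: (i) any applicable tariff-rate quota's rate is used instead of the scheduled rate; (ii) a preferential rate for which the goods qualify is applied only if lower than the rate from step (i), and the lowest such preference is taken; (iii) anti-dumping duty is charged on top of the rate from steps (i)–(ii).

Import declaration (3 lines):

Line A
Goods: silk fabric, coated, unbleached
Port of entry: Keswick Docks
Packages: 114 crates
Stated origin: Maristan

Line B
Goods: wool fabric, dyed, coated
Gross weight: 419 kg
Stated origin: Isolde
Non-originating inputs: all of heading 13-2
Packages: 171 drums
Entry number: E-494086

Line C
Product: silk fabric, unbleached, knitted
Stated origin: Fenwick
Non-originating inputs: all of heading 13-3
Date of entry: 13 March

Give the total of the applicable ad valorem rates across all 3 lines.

Line A: silk → 13-2; coated → 13-2-1; unbleached → 13-2-1-2. Scheduled 28%. quota on 13-2 exhausted → over-quota 48%; anti-dumping (Maristan, 13-2): +24%; total 48% + 24% = 72%. → 72%.
Line B: wool → 13-1; coated → 13-1-2; dyed → 13-1-2-3. Scheduled 33%. Isolde agreement on 13-1-2: CTH met → 20% available; preferential 20%. → 20%.
Line C: silk → 13-2; knitted → 13-2-3; unbleached → 13-2-3-2. Scheduled 6%. quota on 13-2 exhausted → over-quota 48%; Fenwick agreement on 13-3-2: 13-2-3-2 not covered. → 48%.
Sum: 72% + 20% + 48% = 140%.

140%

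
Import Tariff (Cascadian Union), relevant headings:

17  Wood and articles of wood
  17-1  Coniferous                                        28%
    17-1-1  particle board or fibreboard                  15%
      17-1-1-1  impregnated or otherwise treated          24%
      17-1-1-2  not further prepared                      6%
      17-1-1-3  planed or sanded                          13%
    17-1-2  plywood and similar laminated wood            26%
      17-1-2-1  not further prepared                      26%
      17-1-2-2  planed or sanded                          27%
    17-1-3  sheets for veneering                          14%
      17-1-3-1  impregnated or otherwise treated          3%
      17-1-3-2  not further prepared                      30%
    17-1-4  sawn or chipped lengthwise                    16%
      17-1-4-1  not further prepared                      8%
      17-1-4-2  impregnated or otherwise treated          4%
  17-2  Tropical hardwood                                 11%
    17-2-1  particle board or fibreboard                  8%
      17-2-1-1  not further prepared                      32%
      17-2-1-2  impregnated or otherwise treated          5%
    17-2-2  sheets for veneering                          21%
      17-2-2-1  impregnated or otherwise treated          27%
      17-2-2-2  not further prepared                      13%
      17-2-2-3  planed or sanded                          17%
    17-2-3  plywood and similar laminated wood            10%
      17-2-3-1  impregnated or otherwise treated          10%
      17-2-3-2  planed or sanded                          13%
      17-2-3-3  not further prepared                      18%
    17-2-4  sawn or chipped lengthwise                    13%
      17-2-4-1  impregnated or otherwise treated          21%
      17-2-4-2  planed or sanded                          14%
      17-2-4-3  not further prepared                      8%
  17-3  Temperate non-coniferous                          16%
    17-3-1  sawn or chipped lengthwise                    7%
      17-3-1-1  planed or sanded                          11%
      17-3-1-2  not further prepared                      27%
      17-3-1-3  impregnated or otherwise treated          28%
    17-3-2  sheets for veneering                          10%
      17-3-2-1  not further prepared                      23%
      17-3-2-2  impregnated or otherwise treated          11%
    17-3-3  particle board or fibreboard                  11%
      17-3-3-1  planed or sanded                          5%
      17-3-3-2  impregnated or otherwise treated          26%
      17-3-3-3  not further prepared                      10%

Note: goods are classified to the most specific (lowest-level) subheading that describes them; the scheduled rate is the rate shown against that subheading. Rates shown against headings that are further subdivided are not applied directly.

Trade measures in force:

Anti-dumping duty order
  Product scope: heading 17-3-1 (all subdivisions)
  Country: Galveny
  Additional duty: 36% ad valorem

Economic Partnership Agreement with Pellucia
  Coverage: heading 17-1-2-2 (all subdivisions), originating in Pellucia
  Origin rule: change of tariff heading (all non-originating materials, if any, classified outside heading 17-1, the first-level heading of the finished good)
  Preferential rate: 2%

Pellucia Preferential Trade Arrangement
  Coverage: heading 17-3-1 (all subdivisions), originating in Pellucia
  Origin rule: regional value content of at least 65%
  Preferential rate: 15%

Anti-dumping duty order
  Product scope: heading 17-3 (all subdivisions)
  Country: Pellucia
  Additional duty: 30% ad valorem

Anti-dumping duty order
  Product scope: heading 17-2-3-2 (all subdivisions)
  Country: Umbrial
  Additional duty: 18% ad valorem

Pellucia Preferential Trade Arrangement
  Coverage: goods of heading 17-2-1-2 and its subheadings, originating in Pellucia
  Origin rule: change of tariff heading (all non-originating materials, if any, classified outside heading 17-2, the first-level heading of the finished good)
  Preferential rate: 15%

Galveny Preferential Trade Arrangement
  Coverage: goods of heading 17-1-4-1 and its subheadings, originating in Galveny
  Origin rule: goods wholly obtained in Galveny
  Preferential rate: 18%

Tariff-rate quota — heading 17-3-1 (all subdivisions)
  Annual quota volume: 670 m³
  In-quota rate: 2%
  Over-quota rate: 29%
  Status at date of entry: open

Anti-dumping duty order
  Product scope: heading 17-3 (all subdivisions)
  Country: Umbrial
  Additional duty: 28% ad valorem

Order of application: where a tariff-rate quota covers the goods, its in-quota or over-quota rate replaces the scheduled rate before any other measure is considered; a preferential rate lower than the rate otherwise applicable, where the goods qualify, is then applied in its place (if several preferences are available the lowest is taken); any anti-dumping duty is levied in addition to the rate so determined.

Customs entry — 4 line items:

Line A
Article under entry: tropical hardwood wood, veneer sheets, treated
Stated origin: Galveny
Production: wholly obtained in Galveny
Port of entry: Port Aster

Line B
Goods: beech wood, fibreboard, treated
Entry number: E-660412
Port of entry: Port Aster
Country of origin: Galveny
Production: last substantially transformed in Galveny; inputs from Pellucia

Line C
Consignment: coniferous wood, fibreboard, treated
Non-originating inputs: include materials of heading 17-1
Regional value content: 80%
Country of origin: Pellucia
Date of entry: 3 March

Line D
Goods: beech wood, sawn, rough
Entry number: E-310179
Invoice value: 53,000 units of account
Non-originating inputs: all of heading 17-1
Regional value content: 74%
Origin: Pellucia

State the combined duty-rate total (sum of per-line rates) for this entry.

Line A: tropical hardwood → 17-2; veneer sheets → 17-2-2; treated → 17-2-2-1. Scheduled 27%. Galveny agreement on 17-1-4-1: 17-2-2-1 not covered. → 27%.
Line B: beech → 17-3; fibreboard → 17-3-3; treated → 17-3-3-2. Scheduled 26%. Galveny agreement on 17-1-4-1: 17-3-3-2 not covered. → 26%.
Line C: coniferous → 17-1; fibreboard → 17-1-1; treated → 17-1-1-1. Scheduled 24%. Pellucia agreement on 17-1-2-2: 17-1-1-1 not covered; Pellucia agreement on 17-3-1: 17-1-1-1 not covered; Pellucia agreement on 17-2-1-2: 17-1-1-1 not covered. → 24%.
Line D: beech → 17-3; sawn → 17-3-1; rough → 17-3-1-2. Scheduled 27%. quota on 17-3-1 open → in-quota 2%; Pellucia agreement on 17-1-2-2: 17-3-1-2 not covered; Pellucia agreement on 17-3-1: RVC ≥ 65% → 15% available; Pellucia agreement on 17-2-1-2: 17-3-1-2 not covered; preference 15% not lower than 2% → no reduction; anti-dumping (Pellucia, 17-3): +30%; total 2% + 30% = 32%. → 32%.
Sum: 27% + 26% + 24% + 32% = 109%.

109%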